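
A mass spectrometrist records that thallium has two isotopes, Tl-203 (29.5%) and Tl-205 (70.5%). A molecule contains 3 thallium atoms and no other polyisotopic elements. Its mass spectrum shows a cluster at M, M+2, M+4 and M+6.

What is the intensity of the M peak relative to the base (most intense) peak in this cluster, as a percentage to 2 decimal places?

5.84%

Term probabilities: M 0.0257, M+2 0.1841, M+4 0.4399, M+6 0.3504. Base peak = M+4.
P(M+4) = C(3,2) × 0.295^1 × 0.705^2 = 3 × 0.2950 × 0.497025 = 0.439867 (base)
P(M) = C(3,0) × 0.295^3 × 0.705^0 = 1 × 0.02567237 × 1.0000 = 0.025672
Relative intensity = 0.025672 / 0.439867 × 100 = 5.84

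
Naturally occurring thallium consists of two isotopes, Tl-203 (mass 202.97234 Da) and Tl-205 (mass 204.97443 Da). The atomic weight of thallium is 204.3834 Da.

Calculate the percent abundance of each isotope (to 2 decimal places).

Tl-203: 29.52%, Tl-205: 70.48%

Let x be the fractional abundance of Tl-203; then Tl-205 has abundance 1 − x.
202.97234·x + 204.97443·(1 − x) = 204.3834
(202.97234 − 204.97443)·x = 204.3834 − 204.97443
x = -0.59103 / -2.00209 = 0.29521 → 29.52% Tl-203, 70.48% Tl-205.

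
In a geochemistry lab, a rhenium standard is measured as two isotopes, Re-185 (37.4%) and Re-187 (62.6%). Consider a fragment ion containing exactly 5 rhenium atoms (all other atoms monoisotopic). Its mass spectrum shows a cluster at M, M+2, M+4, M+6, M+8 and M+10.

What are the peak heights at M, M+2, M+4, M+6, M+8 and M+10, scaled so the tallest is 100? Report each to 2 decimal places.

Each Re atom is independently Re-185 (p = 0.374) or Re-187 (q = 0.626); the cluster is the binomial expansion (p + q)^5.
P(M) = 0.374^5 = 0.007317
P(M+2) = 5 × 0.374^4 × 0.626^1 = 0.061239
P(M+4) = 10 × 0.374^3 × 0.626^2 = 0.205005
P(M+6) = 10 × 0.374^2 × 0.626^3 = 0.343136
P(M+8) = 5 × 0.374^1 × 0.626^4 = 0.287170
P(M+10) = 0.626^5 = 0.096133
The M+6 peak is largest (0.343136); scaling to 100 gives 2.13 : 17.85 : 59.74 : 100.00 : 83.69 : 28.02.

2.13 : 17.85 : 59.74 : 100.00 : 83.69 : 28.02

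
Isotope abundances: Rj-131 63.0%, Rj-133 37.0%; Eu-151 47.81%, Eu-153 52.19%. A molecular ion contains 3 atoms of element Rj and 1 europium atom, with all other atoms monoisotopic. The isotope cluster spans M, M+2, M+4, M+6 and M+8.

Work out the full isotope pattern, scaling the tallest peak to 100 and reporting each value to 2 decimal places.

Element Rj pattern (n=3): 0.250047 : 0.440559 : 0.258741 : 0.050653
Europium pattern (n=1): 0.4781 : 0.5219
Convolve the two distributions (both contribute in 2-u steps):
  M: 0.250047×0.4781 = 0.119547
  M+2: 0.250047×0.5219 + 0.440559×0.4781 = 0.341131
  M+4: 0.440559×0.5219 + 0.258741×0.4781 = 0.353632
  M+6: 0.258741×0.5219 + 0.050653×0.4781 = 0.159254
  M+8: 0.050653×0.5219 = 0.026436
Scale to base peak (0.353632) = 100: 33.81 : 96.46 : 100.00 : 45.03 : 7.48

33.81 : 96.46 : 100.00 : 45.03 : 7.48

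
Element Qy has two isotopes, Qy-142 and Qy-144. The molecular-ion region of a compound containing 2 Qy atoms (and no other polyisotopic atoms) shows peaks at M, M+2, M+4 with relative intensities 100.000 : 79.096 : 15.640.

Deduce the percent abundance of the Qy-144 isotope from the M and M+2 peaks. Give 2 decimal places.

If p is the fraction of Qy that is Qy-142, then I(M+2)/I(M) = [C(2,1)·p^1·(1−p)] / p^2 = 2·(1−p)/p = 79.096/100.000 = 0.7910
(1−p)/p = 0.7910/2 = 0.3955  ⇒  p = 1/(1 + 0.3955) = 0.7166
Qy-142: 71.66%, Qy-144: 28.34%.

28.34%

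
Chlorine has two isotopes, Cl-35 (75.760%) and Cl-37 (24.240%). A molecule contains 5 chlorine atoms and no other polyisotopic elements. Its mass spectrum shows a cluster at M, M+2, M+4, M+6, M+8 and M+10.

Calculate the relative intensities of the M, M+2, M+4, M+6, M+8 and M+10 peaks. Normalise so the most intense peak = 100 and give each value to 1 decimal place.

62.5 : 100.0 : 64.0 : 20.5 : 3.3 : 0.2

Expanding (0.75760 + 0.24240)^5:
P(M) = 0.75760^5 = 0.249574
P(M+2) = 5 × 0.75760^4 × 0.24240^1 = 0.399266
P(M+4) = 10 × 0.75760^3 × 0.24240^2 = 0.255497
P(M+6) = 10 × 0.75760^2 × 0.24240^3 = 0.081748
P(M+8) = 5 × 0.75760^1 × 0.24240^4 = 0.013078
P(M+10) = 0.24240^5 = 0.000837
The M+2 peak is largest (0.399266); scaling to 100 gives 62.5 : 100.0 : 64.0 : 20.5 : 3.3 : 0.2.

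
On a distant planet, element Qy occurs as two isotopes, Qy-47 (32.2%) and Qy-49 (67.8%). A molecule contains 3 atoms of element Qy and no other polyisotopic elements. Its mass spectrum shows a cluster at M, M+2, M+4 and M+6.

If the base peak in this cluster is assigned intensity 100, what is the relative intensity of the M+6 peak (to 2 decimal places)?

Binomial terms of (0.322 + 0.678)^3: M 0.0334, M+2 0.2109, M+4 0.4441, M+6 0.3117 → M+4 is the base peak.
P(M+4) = C(3,2) × 0.322^1 × 0.678^2 = 3 × 0.3220 × 0.459684 = 0.444055 (base)
P(M+6) = C(3,3) × 0.322^0 × 0.678^3 = 1 × 1.0000 × 0.31166575 = 0.311666
Relative intensity = 0.311666 / 0.444055 × 100 = 70.19

70.19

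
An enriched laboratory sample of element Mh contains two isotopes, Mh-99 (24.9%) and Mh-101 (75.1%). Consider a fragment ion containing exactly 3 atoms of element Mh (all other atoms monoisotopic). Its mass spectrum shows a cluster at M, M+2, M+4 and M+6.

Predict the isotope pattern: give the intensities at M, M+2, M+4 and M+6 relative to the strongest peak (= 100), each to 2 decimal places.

3.64 : 32.98 : 99.47 : 100.00

Expanding (0.249 + 0.751)^3:
P(M) = 0.249^3 = 0.015438
P(M+2) = 3 × 0.249^2 × 0.751^1 = 0.139688
P(M+4) = 3 × 0.249^1 × 0.751^2 = 0.421309
P(M+6) = 0.751^3 = 0.423565
The M+6 peak is largest (0.423565); scaling to 100 gives 3.64 : 32.98 : 99.47 : 100.00.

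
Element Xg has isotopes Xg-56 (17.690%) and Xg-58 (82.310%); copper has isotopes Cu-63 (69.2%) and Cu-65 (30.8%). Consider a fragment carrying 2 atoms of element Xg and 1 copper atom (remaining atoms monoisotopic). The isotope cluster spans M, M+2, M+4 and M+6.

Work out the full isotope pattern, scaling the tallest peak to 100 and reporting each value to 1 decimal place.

3.9 : 37.8 : 100.0 : 37.4

Element Xg pattern (n=2): 0.03129361 : 0.29121278 : 0.67749361
Copper pattern (n=1): 0.6920 : 0.3080
Convolve the two distributions (both contribute in 2-u steps):
  M: 0.03129361×0.6920 = 0.021655
  M+2: 0.03129361×0.3080 + 0.29121278×0.6920 = 0.211158
  M+4: 0.29121278×0.3080 + 0.67749361×0.6920 = 0.558519
  M+6: 0.67749361×0.3080 = 0.208668
Scale to base peak (0.558519) = 100: 3.9 : 37.8 : 100.0 : 37.4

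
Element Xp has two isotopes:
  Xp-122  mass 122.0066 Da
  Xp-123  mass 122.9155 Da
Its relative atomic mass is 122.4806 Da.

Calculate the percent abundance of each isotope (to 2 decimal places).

Let x be the fractional abundance of Xp-122; then Xp-123 has abundance 1 − x.
122.0066·x + 122.9155·(1 − x) = 122.4806
(122.0066 − 122.9155)·x = 122.4806 − 122.9155
x = -0.4349 / -0.9089 = 0.47849 → 47.85% Xp-122, 52.15% Xp-123.

Xp-122: 47.85%, Xp-123: 52.15%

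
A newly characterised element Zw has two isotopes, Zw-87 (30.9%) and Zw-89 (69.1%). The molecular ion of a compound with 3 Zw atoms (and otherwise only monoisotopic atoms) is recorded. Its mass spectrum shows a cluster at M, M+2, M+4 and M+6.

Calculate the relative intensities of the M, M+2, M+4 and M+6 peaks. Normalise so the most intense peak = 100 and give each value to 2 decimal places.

Each Zw atom is independently Zw-87 (p = 0.309) or Zw-89 (q = 0.691); the cluster is the binomial expansion (p + q)^3.
P(M) = 0.309^3 = 0.029504
P(M+2) = 3 × 0.309^2 × 0.691^1 = 0.197932
P(M+4) = 3 × 0.309^1 × 0.691^2 = 0.442625
P(M+6) = 0.691^3 = 0.329939
The M+4 peak is largest (0.442625); scaling to 100 gives 6.67 : 44.72 : 100.00 : 74.54.

6.67 : 44.72 : 100.00 : 74.54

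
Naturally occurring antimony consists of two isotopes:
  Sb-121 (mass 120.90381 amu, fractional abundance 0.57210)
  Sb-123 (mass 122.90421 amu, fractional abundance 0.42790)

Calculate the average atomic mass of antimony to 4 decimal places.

121.7598 amu

Weight each isotope mass by its fractional abundance: 0.57210 × 120.90381 + 0.42790 × 122.90421
= 69.169070 + 52.590711 = 121.759781 amu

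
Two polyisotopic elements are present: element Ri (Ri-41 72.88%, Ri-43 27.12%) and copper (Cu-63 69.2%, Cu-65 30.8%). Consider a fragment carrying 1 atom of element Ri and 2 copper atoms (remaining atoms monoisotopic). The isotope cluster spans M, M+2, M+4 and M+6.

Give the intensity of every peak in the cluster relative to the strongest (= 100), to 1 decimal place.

79.2 : 100.0 : 41.9 : 5.8

Element Ri pattern (n=1): 0.7288 : 0.2712
Copper pattern (n=2): 0.478864 : 0.426272 : 0.094864
Convolve the two distributions (both contribute in 2-u steps):
  M: 0.7288×0.478864 = 0.348996
  M+2: 0.7288×0.426272 + 0.2712×0.478864 = 0.440535
  M+4: 0.7288×0.094864 + 0.2712×0.426272 = 0.184742
  M+6: 0.2712×0.094864 = 0.025727
Scale to base peak (0.440535) = 100: 79.2 : 100.0 : 41.9 : 5.8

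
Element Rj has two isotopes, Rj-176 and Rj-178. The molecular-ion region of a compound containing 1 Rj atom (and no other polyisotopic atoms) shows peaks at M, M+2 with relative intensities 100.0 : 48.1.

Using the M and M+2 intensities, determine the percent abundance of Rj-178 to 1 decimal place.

If p is the fraction of Rj that is Rj-176, then I(M+2)/I(M) = [C(1,1)·p^0·(1−p)] / p^1 = 1·(1−p)/p = 48.1/100.0 = 0.4810
(1−p)/p = 0.4810/1 = 0.4810  ⇒  p = 1/(1 + 0.4810) = 0.6752
Rj-176: 67.5%, Rj-178: 32.5%.

32.5%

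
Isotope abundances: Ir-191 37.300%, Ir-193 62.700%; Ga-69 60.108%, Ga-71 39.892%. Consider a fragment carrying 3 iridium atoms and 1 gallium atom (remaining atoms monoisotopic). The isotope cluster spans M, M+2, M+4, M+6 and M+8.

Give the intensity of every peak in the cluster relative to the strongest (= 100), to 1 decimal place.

Iridium pattern (n=3): 0.05189512 : 0.26170165 : 0.43991135 : 0.24649188
Gallium pattern (n=1): 0.60108 : 0.39892
Convolve the two distributions (both contribute in 2-u steps):
  M: 0.05189512×0.60108 = 0.031193
  M+2: 0.05189512×0.39892 + 0.26170165×0.60108 = 0.178006
  M+4: 0.26170165×0.39892 + 0.43991135×0.60108 = 0.368820
  M+6: 0.43991135×0.39892 + 0.24649188×0.60108 = 0.323651
  M+8: 0.24649188×0.39892 = 0.098331
Scale to base peak (0.368820) = 100: 8.5 : 48.3 : 100.0 : 87.8 : 26.7

8.5 : 48.3 : 100.0 : 87.8 : 26.7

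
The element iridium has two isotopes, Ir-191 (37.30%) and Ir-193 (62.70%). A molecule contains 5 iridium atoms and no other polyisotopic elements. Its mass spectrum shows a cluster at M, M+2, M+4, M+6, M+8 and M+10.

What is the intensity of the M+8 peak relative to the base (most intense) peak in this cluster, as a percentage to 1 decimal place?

Term probabilities: M 0.0072, M+2 0.0607, M+4 0.2040, M+6 0.3429, M+8 0.2882, M+10 0.0969. Base peak = M+6.
P(M+6) = C(5,3) × 0.3730^2 × 0.6270^3 = 10 × 0.139129 × 0.24649188 = 0.342942 (base)
P(M+8) = C(5,4) × 0.3730^1 × 0.6270^4 = 5 × 0.3730 × 0.15455041 = 0.288237
Relative intensity = 0.288237 / 0.342942 × 100 = 84.0

84.0%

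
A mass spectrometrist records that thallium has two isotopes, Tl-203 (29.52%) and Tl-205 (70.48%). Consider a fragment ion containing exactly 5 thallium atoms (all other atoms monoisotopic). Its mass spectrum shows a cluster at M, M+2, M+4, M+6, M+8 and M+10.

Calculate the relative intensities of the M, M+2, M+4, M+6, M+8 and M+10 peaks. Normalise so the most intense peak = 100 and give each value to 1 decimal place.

0.6 : 7.3 : 35.1 : 83.8 : 100.0 : 47.8

Expanding (0.2952 + 0.7048)^5:
P(M) = 0.2952^5 = 0.002242
P(M+2) = 5 × 0.2952^4 × 0.7048^1 = 0.026761
P(M+4) = 10 × 0.2952^3 × 0.7048^2 = 0.127785
P(M+6) = 10 × 0.2952^2 × 0.7048^3 = 0.305092
P(M+8) = 5 × 0.2952^1 × 0.7048^4 = 0.364208
P(M+10) = 0.7048^5 = 0.173912
The M+8 peak is largest (0.364208); scaling to 100 gives 0.6 : 7.3 : 35.1 : 83.8 : 100.0 : 47.8.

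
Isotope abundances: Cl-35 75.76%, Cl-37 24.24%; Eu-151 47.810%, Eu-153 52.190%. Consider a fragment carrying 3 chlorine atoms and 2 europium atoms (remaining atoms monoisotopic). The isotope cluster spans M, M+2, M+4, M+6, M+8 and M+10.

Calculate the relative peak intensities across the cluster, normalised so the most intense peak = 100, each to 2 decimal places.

Chlorine pattern (n=3): 0.4348304 : 0.41738208 : 0.13354464 : 0.01424288
Europium pattern (n=2): 0.22857961 : 0.49904078 : 0.27237961
Convolve the two distributions (both contribute in 2-u steps):
  M: 0.4348304×0.22857961 = 0.099393
  M+2: 0.4348304×0.49904078 + 0.41738208×0.22857961 = 0.312403
  M+4: 0.4348304×0.27237961 + 0.41738208×0.49904078 + 0.13354464×0.22857961 = 0.357255
  M+6: 0.41738208×0.27237961 + 0.13354464×0.49904078 + 0.01424288×0.22857961 = 0.183586
  M+8: 0.13354464×0.27237961 + 0.01424288×0.49904078 = 0.043483
  M+10: 0.01424288×0.27237961 = 0.003879
Scale to base peak (0.357255) = 100: 27.82 : 87.45 : 100.00 : 51.39 : 12.17 : 1.09

27.82 : 87.45 : 100.00 : 51.39 : 12.17 : 1.09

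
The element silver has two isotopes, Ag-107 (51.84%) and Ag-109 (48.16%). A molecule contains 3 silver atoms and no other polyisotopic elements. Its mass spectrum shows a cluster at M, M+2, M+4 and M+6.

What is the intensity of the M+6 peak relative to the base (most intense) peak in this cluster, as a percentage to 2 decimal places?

(0.5184 + 0.4816)^3 gives M 0.1393, M+2 0.3883, M+4 0.3607, M+6 0.1117; the largest is M+2.
P(M+2) = C(3,1) × 0.5184^2 × 0.4816^1 = 3 × 0.26873856 × 0.4816 = 0.388273 (base)
P(M+6) = C(3,3) × 0.5184^0 × 0.4816^3 = 1 × 1.0000 × 0.11170161 = 0.111702
Relative intensity = 0.111702 / 0.388273 × 100 = 28.77

28.77%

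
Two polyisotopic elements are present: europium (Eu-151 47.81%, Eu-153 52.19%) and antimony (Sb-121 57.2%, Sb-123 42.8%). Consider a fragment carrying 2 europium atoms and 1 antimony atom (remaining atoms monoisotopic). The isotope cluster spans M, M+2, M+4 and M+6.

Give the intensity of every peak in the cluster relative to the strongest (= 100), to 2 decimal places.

34.11 : 100.00 : 96.38 : 30.42

Europium pattern (n=2): 0.22857961 : 0.49904078 : 0.27237961
Antimony pattern (n=1): 0.5720 : 0.4280
Convolve the two distributions (both contribute in 2-u steps):
  M: 0.22857961×0.5720 = 0.130748
  M+2: 0.22857961×0.4280 + 0.49904078×0.5720 = 0.383283
  M+4: 0.49904078×0.4280 + 0.27237961×0.5720 = 0.369391
  M+6: 0.27237961×0.4280 = 0.116578
Scale to base peak (0.383283) = 100: 34.11 : 100.00 : 96.38 : 30.42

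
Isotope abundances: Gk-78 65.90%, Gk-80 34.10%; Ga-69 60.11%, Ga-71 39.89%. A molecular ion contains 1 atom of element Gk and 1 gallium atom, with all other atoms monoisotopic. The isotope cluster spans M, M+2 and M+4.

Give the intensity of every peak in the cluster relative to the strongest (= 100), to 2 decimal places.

Element Gk pattern (n=1): 0.6590 : 0.3410
Gallium pattern (n=1): 0.6011 : 0.3989
Convolve the two distributions (both contribute in 2-u steps):
  M: 0.6590×0.6011 = 0.396125
  M+2: 0.6590×0.3989 + 0.3410×0.6011 = 0.467850
  M+4: 0.3410×0.3989 = 0.136025
Scale to base peak (0.467850) = 100: 84.67 : 100.00 : 29.07

84.67 : 100.00 : 29.07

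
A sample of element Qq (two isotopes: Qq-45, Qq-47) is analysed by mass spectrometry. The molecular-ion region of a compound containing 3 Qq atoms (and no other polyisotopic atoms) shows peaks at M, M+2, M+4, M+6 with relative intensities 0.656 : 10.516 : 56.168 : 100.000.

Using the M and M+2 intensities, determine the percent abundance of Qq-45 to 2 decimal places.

Write p for the Qq-45 fraction. I(M+2)/I(M) = [C(3,1)·p^2·(1−p)] / p^3 = 3·(1−p)/p = 10.516/0.656 = 16.0305
(1−p)/p = 16.0305/3 = 5.3435  ⇒  p = 1/(1 + 5.3435) = 0.1576
Qq-45: 15.76%, Qq-47: 84.24%.

15.76%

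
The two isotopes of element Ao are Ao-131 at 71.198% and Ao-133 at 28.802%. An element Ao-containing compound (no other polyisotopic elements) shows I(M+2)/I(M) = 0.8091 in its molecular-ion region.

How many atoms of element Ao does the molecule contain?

2

With n Ao atoms, P(M+2)/P(M) = C(n,1)·p^(n−1)q / p^n = n·q/p = n · 0.28802/0.71198.
n = 0.8091 × 0.71198/0.28802 = 2.00 ≈ 2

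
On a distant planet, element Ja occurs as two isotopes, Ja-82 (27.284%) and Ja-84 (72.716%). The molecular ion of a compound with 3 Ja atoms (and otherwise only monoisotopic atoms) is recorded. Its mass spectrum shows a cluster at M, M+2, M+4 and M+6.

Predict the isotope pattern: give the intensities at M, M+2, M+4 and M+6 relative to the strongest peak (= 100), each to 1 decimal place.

4.7 : 37.5 : 100.0 : 88.8

The 3 Ja atoms are independent, so intensities follow the terms of (0.27284 + 0.72716)^3.
P(M) = 0.27284^3 = 0.020311
P(M+2) = 3 × 0.27284^2 × 0.72716^1 = 0.162393
P(M+4) = 3 × 0.27284^1 × 0.72716^2 = 0.432802
P(M+6) = 0.72716^3 = 0.384494
The M+4 peak is largest (0.432802); scaling to 100 gives 4.7 : 37.5 : 100.0 : 88.8.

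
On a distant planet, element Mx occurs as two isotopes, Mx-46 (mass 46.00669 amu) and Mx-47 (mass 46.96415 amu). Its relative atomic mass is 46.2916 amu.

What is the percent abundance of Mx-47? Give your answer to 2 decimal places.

29.76%

Let x be the fractional abundance of Mx-46; then Mx-47 has abundance 1 − x.
46.00669·x + 46.96415·(1 − x) = 46.2916
(46.00669 − 46.96415)·x = 46.2916 − 46.96415
x = -0.67255 / -0.95746 = 0.70243 → 70.24% Mx-46, 29.76% Mx-47.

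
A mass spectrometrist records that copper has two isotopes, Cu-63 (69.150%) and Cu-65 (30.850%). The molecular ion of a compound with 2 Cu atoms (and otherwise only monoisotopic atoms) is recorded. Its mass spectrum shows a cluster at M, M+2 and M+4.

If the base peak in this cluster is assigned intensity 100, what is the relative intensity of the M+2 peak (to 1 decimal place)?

Binomial terms of (0.69150 + 0.30850)^2: M 0.4782, M+2 0.4267, M+4 0.0952 → M is the base peak.
P(M) = C(2,0) × 0.69150^2 × 0.30850^0 = 1 × 0.47817225 × 1.0000 = 0.478172 (base)
P(M+2) = C(2,1) × 0.69150^1 × 0.30850^1 = 2 × 0.6915 × 0.3085 = 0.426656
Relative intensity = 0.426656 / 0.478172 × 100 = 89.2

89.2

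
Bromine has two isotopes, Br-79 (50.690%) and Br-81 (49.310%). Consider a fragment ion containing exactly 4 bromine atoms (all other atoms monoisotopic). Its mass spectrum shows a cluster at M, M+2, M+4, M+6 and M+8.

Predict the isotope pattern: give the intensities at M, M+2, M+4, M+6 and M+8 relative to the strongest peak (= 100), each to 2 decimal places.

17.61 : 68.53 : 100.00 : 64.85 : 15.77

Each Br atom is independently Br-79 (p = 0.50690) or Br-81 (q = 0.49310); the cluster is the binomial expansion (p + q)^4.
P(M) = 0.50690^4 = 0.066022
P(M+2) = 4 × 0.50690^3 × 0.49310^1 = 0.256899
P(M+4) = 6 × 0.50690^2 × 0.49310^2 = 0.374857
P(M+6) = 4 × 0.50690^1 × 0.49310^3 = 0.243101
P(M+8) = 0.49310^4 = 0.059121
The M+4 peak is largest (0.374857); scaling to 100 gives 17.61 : 68.53 : 100.00 : 64.85 : 15.77.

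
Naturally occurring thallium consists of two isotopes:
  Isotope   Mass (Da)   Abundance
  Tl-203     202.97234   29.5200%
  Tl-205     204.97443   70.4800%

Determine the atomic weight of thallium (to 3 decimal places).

Average mass = Σ (abundance × isotope mass) = 0.295200 × 202.97234 + 0.704800 × 204.97443
= 59.917435 + 144.465978 = 204.383413 Da

204.383 Da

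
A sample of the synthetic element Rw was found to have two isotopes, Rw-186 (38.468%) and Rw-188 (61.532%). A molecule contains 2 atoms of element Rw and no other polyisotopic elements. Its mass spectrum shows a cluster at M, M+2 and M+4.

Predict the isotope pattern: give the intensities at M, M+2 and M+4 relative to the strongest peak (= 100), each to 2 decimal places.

31.26 : 100.00 : 79.98

Expanding (0.38468 + 0.61532)^2:
P(M) = 0.38468^2 = 0.147979
P(M+2) = 2 × 0.38468^1 × 0.61532^1 = 0.473403
P(M+4) = 0.61532^2 = 0.378619
The M+2 peak is largest (0.473403); scaling to 100 gives 31.26 : 100.00 : 79.98.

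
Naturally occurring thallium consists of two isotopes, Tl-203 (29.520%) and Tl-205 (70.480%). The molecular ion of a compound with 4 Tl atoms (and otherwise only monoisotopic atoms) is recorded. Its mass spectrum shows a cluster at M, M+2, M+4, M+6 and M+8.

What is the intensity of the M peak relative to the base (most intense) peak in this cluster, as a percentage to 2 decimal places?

1.84%

Binomial terms of (0.29520 + 0.70480)^4: M 0.0076, M+2 0.0725, M+4 0.2597, M+6 0.4134, M+8 0.2468 → M+6 is the base peak.
P(M+6) = C(4,3) × 0.29520^1 × 0.70480^3 = 4 × 0.2952 × 0.35010449 = 0.413403 (base)
P(M) = C(4,0) × 0.29520^4 × 0.70480^0 = 1 × 0.00759391 × 1.0000 = 0.007594
Relative intensity = 0.007594 / 0.413403 × 100 = 1.84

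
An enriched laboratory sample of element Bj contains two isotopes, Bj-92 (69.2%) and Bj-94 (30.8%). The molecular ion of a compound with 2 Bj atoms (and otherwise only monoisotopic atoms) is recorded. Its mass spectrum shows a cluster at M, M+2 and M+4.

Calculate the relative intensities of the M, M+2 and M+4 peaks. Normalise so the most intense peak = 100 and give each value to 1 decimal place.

100.0 : 89.0 : 19.8

Expanding (0.692 + 0.308)^2:
P(M) = 0.692^2 = 0.478864
P(M+2) = 2 × 0.692^1 × 0.308^1 = 0.426272
P(M+4) = 0.308^2 = 0.094864
The M peak is largest (0.478864); scaling to 100 gives 100.0 : 89.0 : 19.8.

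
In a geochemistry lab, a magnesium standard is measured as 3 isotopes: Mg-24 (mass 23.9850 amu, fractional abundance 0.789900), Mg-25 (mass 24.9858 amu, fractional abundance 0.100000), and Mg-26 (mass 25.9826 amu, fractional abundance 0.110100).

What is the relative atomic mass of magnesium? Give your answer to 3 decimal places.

24.305 amu

The abundance-weighted mean is 0.789900 × 23.9850 + 0.100000 × 24.9858 + 0.110100 × 25.9826
= 18.94575 + 2.49858 + 2.86068 = 24.30501 amu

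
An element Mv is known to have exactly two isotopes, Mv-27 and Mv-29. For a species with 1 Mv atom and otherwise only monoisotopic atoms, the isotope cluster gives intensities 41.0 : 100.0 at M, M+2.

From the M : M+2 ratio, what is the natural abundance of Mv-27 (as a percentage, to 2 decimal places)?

Let p = fractional abundance of Mv-27. I(M+2)/I(M) = [C(1,1)·p^0·(1−p)] / p^1 = 1·(1−p)/p = 100.0/41.0 = 2.4390
(1−p)/p = 2.4390/1 = 2.4390  ⇒  p = 1/(1 + 2.4390) = 0.2908
Mv-27: 29.08%, Mv-29: 70.92%.

29.08%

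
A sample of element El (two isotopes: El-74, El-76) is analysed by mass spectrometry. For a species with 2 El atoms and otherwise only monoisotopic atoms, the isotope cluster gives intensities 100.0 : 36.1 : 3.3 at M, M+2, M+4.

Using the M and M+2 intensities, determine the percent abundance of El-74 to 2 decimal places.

If p is the fraction of El that is El-74, then I(M+2)/I(M) = [C(2,1)·p^1·(1−p)] / p^2 = 2·(1−p)/p = 36.1/100.0 = 0.3610
(1−p)/p = 0.3610/2 = 0.1805  ⇒  p = 1/(1 + 0.1805) = 0.8471
El-74: 84.71%, El-76: 15.29%.

84.71%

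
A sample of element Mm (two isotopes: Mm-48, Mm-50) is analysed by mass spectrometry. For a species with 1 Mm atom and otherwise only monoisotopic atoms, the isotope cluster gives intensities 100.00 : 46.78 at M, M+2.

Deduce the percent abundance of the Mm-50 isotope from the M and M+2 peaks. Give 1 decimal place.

31.9%

Write p for the Mm-48 fraction. I(M+2)/I(M) = [C(1,1)·p^0·(1−p)] / p^1 = 1·(1−p)/p = 46.78/100.00 = 0.4678
(1−p)/p = 0.4678/1 = 0.4678  ⇒  p = 1/(1 + 0.4678) = 0.6813
Mm-48: 68.1%, Mm-50: 31.9%.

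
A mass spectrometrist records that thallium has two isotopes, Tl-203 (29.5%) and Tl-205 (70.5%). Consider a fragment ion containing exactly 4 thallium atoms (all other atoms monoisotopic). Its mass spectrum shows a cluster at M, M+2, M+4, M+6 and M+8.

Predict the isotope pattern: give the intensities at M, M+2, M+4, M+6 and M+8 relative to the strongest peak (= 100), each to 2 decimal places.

The 4 Tl atoms are independent, so intensities follow the terms of (0.295 + 0.705)^4.
P(M) = 0.295^4 = 0.007573
P(M+2) = 4 × 0.295^3 × 0.705^1 = 0.072396
P(M+4) = 6 × 0.295^2 × 0.705^2 = 0.259522
P(M+6) = 4 × 0.295^1 × 0.705^3 = 0.413475
P(M+8) = 0.705^4 = 0.247034
The M+6 peak is largest (0.413475); scaling to 100 gives 1.83 : 17.51 : 62.77 : 100.00 : 59.75.

1.83 : 17.51 : 62.77 : 100.00 : 59.75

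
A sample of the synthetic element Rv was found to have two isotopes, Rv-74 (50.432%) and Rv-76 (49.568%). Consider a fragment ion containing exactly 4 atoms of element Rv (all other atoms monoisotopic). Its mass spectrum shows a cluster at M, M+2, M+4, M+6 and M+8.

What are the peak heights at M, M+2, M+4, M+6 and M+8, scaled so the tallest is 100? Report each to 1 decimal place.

17.3 : 67.8 : 100.0 : 65.5 : 16.1

Each Rv atom is independently Rv-74 (p = 0.50432) or Rv-76 (q = 0.49568); the cluster is the binomial expansion (p + q)^4.
P(M) = 0.50432^4 = 0.064688
P(M+2) = 4 × 0.50432^3 × 0.49568^1 = 0.254320
P(M+4) = 6 × 0.50432^2 × 0.49568^2 = 0.374944
P(M+6) = 4 × 0.50432^1 × 0.49568^3 = 0.245680
P(M+8) = 0.49568^4 = 0.060368
The M+4 peak is largest (0.374944); scaling to 100 gives 17.3 : 67.8 : 100.0 : 65.5 : 16.1.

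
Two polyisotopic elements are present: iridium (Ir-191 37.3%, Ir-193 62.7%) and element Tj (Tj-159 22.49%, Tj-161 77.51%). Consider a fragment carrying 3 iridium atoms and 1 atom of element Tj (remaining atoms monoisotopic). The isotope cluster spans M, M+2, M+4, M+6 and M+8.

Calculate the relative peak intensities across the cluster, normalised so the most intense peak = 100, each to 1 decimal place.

2.9 : 25.0 : 76.1 : 100.0 : 48.2

Iridium pattern (n=3): 0.05189512 : 0.26170165 : 0.43991135 : 0.24649188
Element Tj pattern (n=1): 0.2249 : 0.7751
Convolve the two distributions (both contribute in 2-u steps):
  M: 0.05189512×0.2249 = 0.011671
  M+2: 0.05189512×0.7751 + 0.26170165×0.2249 = 0.099081
  M+4: 0.26170165×0.7751 + 0.43991135×0.2249 = 0.301781
  M+6: 0.43991135×0.7751 + 0.24649188×0.2249 = 0.396411
  M+8: 0.24649188×0.7751 = 0.191056
Scale to base peak (0.396411) = 100: 2.9 : 25.0 : 76.1 : 100.0 : 48.2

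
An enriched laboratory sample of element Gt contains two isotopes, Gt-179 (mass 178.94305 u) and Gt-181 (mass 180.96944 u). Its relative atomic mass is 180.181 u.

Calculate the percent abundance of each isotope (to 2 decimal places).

Gt-179: 38.91%, Gt-181: 61.09%

Writing the weighted mean with unknown fraction x of Gt-179:
178.94305·x + 180.96944·(1 − x) = 180.181
(178.94305 − 180.96944)·x = 180.181 − 180.96944
x = -0.78844 / -2.02639 = 0.38909 → 38.91% Gt-179, 61.09% Gt-181.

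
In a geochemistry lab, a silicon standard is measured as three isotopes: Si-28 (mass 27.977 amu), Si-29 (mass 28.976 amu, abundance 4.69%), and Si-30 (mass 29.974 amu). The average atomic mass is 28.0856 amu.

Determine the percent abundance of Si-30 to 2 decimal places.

Let x and y be the fractions of Si-28 and Si-30. Then x + y = 1 − 0.0469 = 0.9531 and 27.977x + 29.974y = 28.0856 − 0.0469×28.976 = 26.7266256.
Substituting: 27.977x + 29.974(0.9531 − x) = 26.7266256
(27.977 − 29.974)x = -1.8415938  ⇒  x = 0.92218, y = 0.03092
Si-28: 92.22%, Si-30: 3.09%.

3.09%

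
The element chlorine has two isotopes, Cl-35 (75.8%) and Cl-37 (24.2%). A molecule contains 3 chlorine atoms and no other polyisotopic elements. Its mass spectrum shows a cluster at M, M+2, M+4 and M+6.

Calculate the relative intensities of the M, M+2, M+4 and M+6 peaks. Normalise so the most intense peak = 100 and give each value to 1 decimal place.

The 3 Cl atoms are independent, so intensities follow the terms of (0.758 + 0.242)^3.
P(M) = 0.758^3 = 0.435520
P(M+2) = 3 × 0.758^2 × 0.242^1 = 0.417133
P(M+4) = 3 × 0.758^1 × 0.242^2 = 0.133175
P(M+6) = 0.242^3 = 0.014172
The M peak is largest (0.435520); scaling to 100 gives 100.0 : 95.8 : 30.6 : 3.3.

100.0 : 95.8 : 30.6 : 3.3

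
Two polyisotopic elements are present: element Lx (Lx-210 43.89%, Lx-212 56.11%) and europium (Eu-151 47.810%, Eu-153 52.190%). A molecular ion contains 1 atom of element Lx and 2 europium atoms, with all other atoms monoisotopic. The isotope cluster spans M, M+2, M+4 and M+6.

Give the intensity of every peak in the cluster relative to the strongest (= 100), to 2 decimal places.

Element Lx pattern (n=1): 0.4389 : 0.5611
Europium pattern (n=2): 0.22857961 : 0.49904078 : 0.27237961
Convolve the two distributions (both contribute in 2-u steps):
  M: 0.4389×0.22857961 = 0.100324
  M+2: 0.4389×0.49904078 + 0.5611×0.22857961 = 0.347285
  M+4: 0.4389×0.27237961 + 0.5611×0.49904078 = 0.399559
  M+6: 0.5611×0.27237961 = 0.152832
Scale to base peak (0.399559) = 100: 25.11 : 86.92 : 100.00 : 38.25

25.11 : 86.92 : 100.00 : 38.25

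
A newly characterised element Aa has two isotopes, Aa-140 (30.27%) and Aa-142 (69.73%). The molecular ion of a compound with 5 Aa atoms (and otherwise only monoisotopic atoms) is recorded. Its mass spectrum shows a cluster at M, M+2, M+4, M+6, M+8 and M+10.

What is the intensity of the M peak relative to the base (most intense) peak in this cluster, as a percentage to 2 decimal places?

Term probabilities: M 0.0025, M+2 0.0293, M+4 0.1349, M+6 0.3107, M+8 0.3578, M+10 0.1649. Base peak = M+8.
P(M+8) = C(5,4) × 0.3027^1 × 0.6973^4 = 5 × 0.3027 × 0.23641698 = 0.357817 (base)
P(M) = C(5,0) × 0.3027^5 × 0.6973^0 = 1 × 0.00254134 × 1.0000 = 0.002541
Relative intensity = 0.002541 / 0.357817 × 100 = 0.71

0.71%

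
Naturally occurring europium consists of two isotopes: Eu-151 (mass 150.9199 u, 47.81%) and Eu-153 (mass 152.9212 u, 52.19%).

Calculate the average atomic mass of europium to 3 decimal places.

The abundance-weighted mean is 0.4781 × 150.9199 + 0.5219 × 152.9212
= 72.15480 + 79.80957 = 151.96437 u

151.964 u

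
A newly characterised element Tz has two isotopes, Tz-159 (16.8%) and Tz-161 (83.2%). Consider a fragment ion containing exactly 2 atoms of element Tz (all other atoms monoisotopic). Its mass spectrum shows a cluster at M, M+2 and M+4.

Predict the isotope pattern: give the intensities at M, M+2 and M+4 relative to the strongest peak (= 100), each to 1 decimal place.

4.1 : 40.4 : 100.0

The 2 Tz atoms are independent, so intensities follow the terms of (0.168 + 0.832)^2.
P(M) = 0.168^2 = 0.028224
P(M+2) = 2 × 0.168^1 × 0.832^1 = 0.279552
P(M+4) = 0.832^2 = 0.692224
The M+4 peak is largest (0.692224); scaling to 100 gives 4.1 : 40.4 : 100.0.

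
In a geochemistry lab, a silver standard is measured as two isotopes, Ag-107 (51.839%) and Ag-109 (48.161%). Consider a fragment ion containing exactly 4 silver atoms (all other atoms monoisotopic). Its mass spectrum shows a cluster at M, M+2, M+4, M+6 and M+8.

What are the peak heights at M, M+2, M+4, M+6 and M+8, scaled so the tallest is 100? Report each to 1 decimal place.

Each Ag atom is independently Ag-107 (p = 0.51839) or Ag-109 (q = 0.48161); the cluster is the binomial expansion (p + q)^4.
P(M) = 0.51839^4 = 0.072215
P(M+2) = 4 × 0.51839^3 × 0.48161^1 = 0.268365
P(M+4) = 6 × 0.51839^2 × 0.48161^2 = 0.373986
P(M+6) = 4 × 0.51839^1 × 0.48161^3 = 0.231634
P(M+8) = 0.48161^4 = 0.053800
The M+4 peak is largest (0.373986); scaling to 100 gives 19.3 : 71.8 : 100.0 : 61.9 : 14.4.

19.3 : 71.8 : 100.0 : 61.9 : 14.4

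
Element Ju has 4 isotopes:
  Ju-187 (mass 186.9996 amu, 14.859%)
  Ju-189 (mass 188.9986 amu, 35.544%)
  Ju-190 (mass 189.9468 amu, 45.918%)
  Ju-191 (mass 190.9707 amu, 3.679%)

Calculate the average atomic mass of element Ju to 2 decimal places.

189.21 amu

Weight each isotope mass by its fractional abundance: 0.14859 × 186.9996 + 0.35544 × 188.9986 + 0.45918 × 189.9468 + 0.03679 × 190.9707
= 27.78627 + 67.17766 + 87.21977 + 7.02581 = 189.20951 amu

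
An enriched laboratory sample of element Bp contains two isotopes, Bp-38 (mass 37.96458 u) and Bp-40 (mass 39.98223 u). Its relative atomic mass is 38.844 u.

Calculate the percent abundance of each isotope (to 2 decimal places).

Let x be the fractional abundance of Bp-38; then Bp-40 has abundance 1 − x.
37.96458·x + 39.98223·(1 − x) = 38.844
(37.96458 − 39.98223)·x = 38.844 − 39.98223
x = -1.13823 / -2.01765 = 0.56414 → 56.41% Bp-38, 43.59% Bp-40.

Bp-38: 56.41%, Bp-40: 43.59%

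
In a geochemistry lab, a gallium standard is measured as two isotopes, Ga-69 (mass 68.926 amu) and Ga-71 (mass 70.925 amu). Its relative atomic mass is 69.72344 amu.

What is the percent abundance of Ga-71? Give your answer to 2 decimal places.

With x = fraction of Ga-69 (so Ga-71 is 1 − x):
68.926·x + 70.925·(1 − x) = 69.72344
(68.926 − 70.925)·x = 69.72344 − 70.925
x = -1.20156 / -1.999 = 0.60108 → 60.11% Ga-69, 39.89% Ga-71.

39.89%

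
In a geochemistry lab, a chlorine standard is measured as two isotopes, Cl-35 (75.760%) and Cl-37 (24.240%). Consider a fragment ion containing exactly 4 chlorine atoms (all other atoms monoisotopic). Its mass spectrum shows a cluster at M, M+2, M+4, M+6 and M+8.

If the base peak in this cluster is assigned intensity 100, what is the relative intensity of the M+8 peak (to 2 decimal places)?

0.82

(0.75760 + 0.24240)^4 gives M 0.3294, M+2 0.4216, M+4 0.2023, M+6 0.0432, M+8 0.0035; the largest is M+2.
P(M+2) = C(4,1) × 0.75760^3 × 0.24240^1 = 4 × 0.4348304 × 0.2424 = 0.421612 (base)
P(M+8) = C(4,4) × 0.75760^0 × 0.24240^4 = 1 × 1.0000 × 0.00345247 = 0.003452
Relative intensity = 0.003452 / 0.421612 × 100 = 0.82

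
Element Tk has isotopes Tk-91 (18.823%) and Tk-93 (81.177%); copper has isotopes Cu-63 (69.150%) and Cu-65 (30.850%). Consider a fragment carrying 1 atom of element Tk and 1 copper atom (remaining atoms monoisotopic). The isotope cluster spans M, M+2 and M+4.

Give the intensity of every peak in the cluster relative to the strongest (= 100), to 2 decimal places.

Element Tk pattern (n=1): 0.18823 : 0.81177
Copper pattern (n=1): 0.6915 : 0.3085
Convolve the two distributions (both contribute in 2-u steps):
  M: 0.18823×0.6915 = 0.130161
  M+2: 0.18823×0.3085 + 0.81177×0.6915 = 0.619408
  M+4: 0.81177×0.3085 = 0.250431
Scale to base peak (0.619408) = 100: 21.01 : 100.00 : 40.43

21.01 : 100.00 : 40.43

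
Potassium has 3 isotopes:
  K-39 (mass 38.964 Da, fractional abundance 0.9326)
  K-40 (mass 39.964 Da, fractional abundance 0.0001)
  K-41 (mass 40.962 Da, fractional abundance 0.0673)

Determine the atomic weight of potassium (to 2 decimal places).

Weight each isotope mass by its fractional abundance: 0.9326 × 38.964 + 0.0001 × 39.964 + 0.0673 × 40.962
= 36.3378 + 0.0040 + 2.7567 = 39.0985 Da

39.10 Da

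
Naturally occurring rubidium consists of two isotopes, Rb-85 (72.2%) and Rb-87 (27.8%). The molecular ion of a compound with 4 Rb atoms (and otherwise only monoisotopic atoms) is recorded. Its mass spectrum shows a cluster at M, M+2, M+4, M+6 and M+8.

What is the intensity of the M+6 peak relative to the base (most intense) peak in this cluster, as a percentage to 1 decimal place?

Term probabilities: M 0.2717, M+2 0.4185, M+4 0.2417, M+6 0.0620, M+8 0.0060. Base peak = M+2.
P(M+2) = C(4,1) × 0.722^3 × 0.278^1 = 4 × 0.37636705 × 0.2780 = 0.418520 (base)
P(M+6) = C(4,3) × 0.722^1 × 0.278^3 = 4 × 0.7220 × 0.02148495 = 0.062049
Relative intensity = 0.062049 / 0.418520 × 100 = 14.8

14.8%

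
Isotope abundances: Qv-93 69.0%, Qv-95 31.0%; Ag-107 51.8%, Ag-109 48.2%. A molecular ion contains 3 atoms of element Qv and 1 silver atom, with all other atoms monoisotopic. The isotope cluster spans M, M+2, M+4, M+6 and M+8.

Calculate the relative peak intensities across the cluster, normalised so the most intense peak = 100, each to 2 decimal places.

Element Qv pattern (n=3): 0.328509 : 0.442773 : 0.198927 : 0.029791
Silver pattern (n=1): 0.5180 : 0.4820
Convolve the two distributions (both contribute in 2-u steps):
  M: 0.328509×0.5180 = 0.170168
  M+2: 0.328509×0.4820 + 0.442773×0.5180 = 0.387698
  M+4: 0.442773×0.4820 + 0.198927×0.5180 = 0.316461
  M+6: 0.198927×0.4820 + 0.029791×0.5180 = 0.111315
  M+8: 0.029791×0.4820 = 0.014359
Scale to base peak (0.387698) = 100: 43.89 : 100.00 : 81.63 : 28.71 : 3.70

43.89 : 100.00 : 81.63 : 28.71 : 3.70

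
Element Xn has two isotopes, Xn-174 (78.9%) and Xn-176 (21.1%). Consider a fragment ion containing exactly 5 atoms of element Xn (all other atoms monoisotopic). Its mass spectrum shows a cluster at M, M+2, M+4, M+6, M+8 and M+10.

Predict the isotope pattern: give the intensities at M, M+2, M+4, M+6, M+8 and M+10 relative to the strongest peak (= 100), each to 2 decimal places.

Expanding (0.789 + 0.211)^5:
P(M) = 0.789^5 = 0.305763
P(M+2) = 5 × 0.789^4 × 0.211^1 = 0.408847
P(M+4) = 10 × 0.789^3 × 0.211^2 = 0.218673
P(M+6) = 10 × 0.789^2 × 0.211^3 = 0.058479
P(M+8) = 5 × 0.789^1 × 0.211^4 = 0.007819
P(M+10) = 0.211^5 = 0.000418
The M+2 peak is largest (0.408847); scaling to 100 gives 74.79 : 100.00 : 53.49 : 14.30 : 1.91 : 0.10.

74.79 : 100.00 : 53.49 : 14.30 : 1.91 : 0.10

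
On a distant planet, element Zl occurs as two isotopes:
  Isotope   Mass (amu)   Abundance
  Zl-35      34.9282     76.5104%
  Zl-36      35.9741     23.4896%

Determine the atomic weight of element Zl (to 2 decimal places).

Ar = Σ fᵢ·mᵢ = 0.765104 × 34.9282 + 0.234896 × 35.9741
= 26.72371 + 8.45017 = 35.17388 amu

35.17 amu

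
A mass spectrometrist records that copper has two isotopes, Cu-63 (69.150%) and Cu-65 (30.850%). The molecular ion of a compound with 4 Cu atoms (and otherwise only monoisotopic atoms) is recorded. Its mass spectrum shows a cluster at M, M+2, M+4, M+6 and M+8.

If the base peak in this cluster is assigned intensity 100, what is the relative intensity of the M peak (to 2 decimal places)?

56.04

(0.69150 + 0.30850)^4 gives M 0.2286, M+2 0.4080, M+4 0.2731, M+6 0.0812, M+8 0.0091; the largest is M+2.
P(M+2) = C(4,1) × 0.69150^3 × 0.30850^1 = 4 × 0.33065611 × 0.3085 = 0.408030 (base)
P(M) = C(4,0) × 0.69150^4 × 0.30850^0 = 1 × 0.2286487 × 1.0000 = 0.228649
Relative intensity = 0.228649 / 0.408030 × 100 = 56.04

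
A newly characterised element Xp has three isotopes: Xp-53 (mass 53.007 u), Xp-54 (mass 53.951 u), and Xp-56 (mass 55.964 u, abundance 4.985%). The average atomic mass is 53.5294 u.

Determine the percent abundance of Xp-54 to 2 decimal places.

Let x and y be the fractions of Xp-53 and Xp-54. Then x + y = 1 − 0.04985 = 0.95015 and 53.007x + 53.951y = 53.5294 − 0.04985×55.964 = 50.7395946.
Substituting: 53.007x + 53.951(0.95015 − x) = 50.7395946
(53.007 − 53.951)x = -0.52194805  ⇒  x = 0.55291, y = 0.39724
Xp-53: 55.29%, Xp-54: 39.72%.

39.72%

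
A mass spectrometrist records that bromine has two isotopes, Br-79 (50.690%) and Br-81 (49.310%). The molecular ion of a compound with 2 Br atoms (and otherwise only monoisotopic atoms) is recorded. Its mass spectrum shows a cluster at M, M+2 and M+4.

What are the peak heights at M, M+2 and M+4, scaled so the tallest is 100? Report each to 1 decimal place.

51.4 : 100.0 : 48.6

Each Br atom is independently Br-79 (p = 0.50690) or Br-81 (q = 0.49310); the cluster is the binomial expansion (p + q)^2.
P(M) = 0.50690^2 = 0.256948
P(M+2) = 2 × 0.50690^1 × 0.49310^1 = 0.499905
P(M+4) = 0.49310^2 = 0.243148
The M+2 peak is largest (0.499905); scaling to 100 gives 51.4 : 100.0 : 48.6.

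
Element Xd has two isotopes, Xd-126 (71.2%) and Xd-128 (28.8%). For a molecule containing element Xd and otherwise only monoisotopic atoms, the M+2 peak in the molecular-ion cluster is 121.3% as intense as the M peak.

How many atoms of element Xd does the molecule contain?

The M+2/M ratio from n Xd atoms is n · q/p = n · 0.288/0.712.
n = 1.213 × 0.712/0.288 = 3.00 ≈ 3

3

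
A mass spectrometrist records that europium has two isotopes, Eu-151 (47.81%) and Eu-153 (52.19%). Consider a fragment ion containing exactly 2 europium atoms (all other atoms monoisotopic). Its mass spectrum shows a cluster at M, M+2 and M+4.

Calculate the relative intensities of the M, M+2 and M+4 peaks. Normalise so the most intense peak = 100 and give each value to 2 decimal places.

45.80 : 100.00 : 54.58

Expanding (0.4781 + 0.5219)^2:
P(M) = 0.4781^2 = 0.228580
P(M+2) = 2 × 0.4781^1 × 0.5219^1 = 0.499041
P(M+4) = 0.5219^2 = 0.272380
The M+2 peak is largest (0.499041); scaling to 100 gives 45.80 : 100.00 : 54.58.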